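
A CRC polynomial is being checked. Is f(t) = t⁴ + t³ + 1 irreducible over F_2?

Check for roots in F_2: f(0) = 1; f(1) = 1.
No roots, so no linear factors.
Monic irreducibles of degree 2 over GF(2): t² + t + 1.
None of them divide f (all give nonzero remainder).
No irreducible factor of degree ≤ 2 exists, so f is irreducible over GF(2).

Yes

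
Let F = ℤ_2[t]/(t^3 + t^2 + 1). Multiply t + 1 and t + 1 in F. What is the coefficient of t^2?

Multiply in ℤ_2[t]: (t + 1)·(t + 1) = t^2 + 1.
Reduced: t^2 + 1.

1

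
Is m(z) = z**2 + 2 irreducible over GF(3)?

Check for roots in GF(3): m(0) = 2; m(1) = 0 → root; m(2) = 0 → root.
m(1) = 0, so (z − 1) divides m(z); m is reducible.

No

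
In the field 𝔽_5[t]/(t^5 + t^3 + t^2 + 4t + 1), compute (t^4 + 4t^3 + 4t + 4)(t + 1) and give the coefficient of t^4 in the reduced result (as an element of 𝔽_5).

0

Multiply in 𝔽_5[t]: (t^4 + 4t^3 + 4t + 4)·(t + 1) = t^5 + 4t^3 + 4t^2 + 3t + 4.
Reduce using t^5 ≡ 4t^3 + 4t^2 + t + 4 (mod t^5 + t^3 + t^2 + 4t + 1).
Reduced: 3t^3 + 3t^2 + 4t + 3.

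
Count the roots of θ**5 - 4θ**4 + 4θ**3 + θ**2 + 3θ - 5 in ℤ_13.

1

Write g(θ) = θ**5 - 4θ**4 + 4θ**3 + θ**2 + 3θ - 5.
Evaluate at each of the 13 elements of ℤ_13:
g(0) = 8; g(1) = 0 → root; g(2) = 5; g(3) = 1; g(4) = 6; g(5) = 3; g(6) = 8; g(7) = 8; g(8) = 3; g(9) = 9; g(10) = 9; g(11) = 8; g(12) = 10.
Roots: {1}.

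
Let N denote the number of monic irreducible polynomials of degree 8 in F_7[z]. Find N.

By the necklace-counting formula, N_7(8) = (1/8) Σ_{d|8} μ(8/d)·7^d.
Divisors of 8: 1, 2, 4, 8; μ(8/d) for each: 0, 0, -1, 1.
Σ = − 7^4 + 7^8 = 5762400.
N = 5762400/8 = 720300.

720300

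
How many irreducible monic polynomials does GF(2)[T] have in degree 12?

The number of monic irreducibles of degree 12 over GF(2) is (1/12)·Σ_{d∣12} μ(12/d) 2^d.
Divisors of 12: 1, 2, 3, 4, 6, 12; μ(12/d) for each: 0, 1, 0, -1, -1, 1.
Σ = 2^2 − 2^4 − 2^6 + 2^12 = 4020.
N = 4020/12 = 335.

335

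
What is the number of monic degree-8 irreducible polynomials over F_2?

30

Gauss's count: N_{2}(8) = (1/8) Σ_{d|8} μ(8/d)·2^d.
Divisors of 8: 1, 2, 4, 8; μ(8/d) for each: 0, 0, -1, 1.
Σ = − 2^4 + 2^8 = 240.
N = 240/8 = 30.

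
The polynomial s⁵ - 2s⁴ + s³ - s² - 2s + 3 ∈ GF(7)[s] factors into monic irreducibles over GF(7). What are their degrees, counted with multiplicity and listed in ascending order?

1, 1, 3

Write h(s) = s⁵ - 2s⁴ + s³ - s² - 2s + 3.
Linear factors from roots: (s - 1), (s + 1).
Complete factorization: h(s) = (s + 1)·(s - 1)·(s³ - 2s² + 2s - 3).
Factor degrees with multiplicity: 1 + 1 + 3 = 5.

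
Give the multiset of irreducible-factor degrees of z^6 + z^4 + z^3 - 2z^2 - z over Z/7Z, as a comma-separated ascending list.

Write f(z) = z^6 + z^4 + z^3 - 2z^2 - z.
Linear factors from roots: (z), (z - 1), (z + 1).
Complete factorization: f(z) = (z)·(z + 1)·(z - 1)·(z^3 + 2z + 1).
Factor degrees with multiplicity: 1 + 1 + 1 + 3 = 6.

1, 1, 1, 3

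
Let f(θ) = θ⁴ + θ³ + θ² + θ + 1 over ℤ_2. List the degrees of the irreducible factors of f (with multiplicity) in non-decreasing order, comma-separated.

4

Roots in ℤ_2: f(0) = 1; f(1) = 1.
Complete factorization: f(θ) = (θ⁴ + θ³ + θ² + θ + 1).
Factor degrees with multiplicity: 4 = 4.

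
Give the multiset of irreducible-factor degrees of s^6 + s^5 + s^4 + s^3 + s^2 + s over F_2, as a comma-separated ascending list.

Write h(s) = s^6 + s^5 + s^4 + s^3 + s^2 + s.
Roots in F_2: h(0) = 0 → root; h(1) = 0 → root.
Linear factors from roots: (s), (s + 1).
Complete factorization: h(s) = (s)·(s + 1)·(s^2 + s + 1)^2.
Factor degrees with multiplicity: 1 + 1 + 2 + 2 = 6.

1, 1, 2, 2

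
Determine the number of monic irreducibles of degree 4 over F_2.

The number of monic irreducibles of degree 4 over GF(2) is (1/4)·Σ_{d∣4} μ(4/d) 2^d.
Divisors of 4: 1, 2, 4; μ(4/d) for each: 0, -1, 1.
Σ = − 2^2 + 2^4 = 12.
N = 12/4 = 3.

3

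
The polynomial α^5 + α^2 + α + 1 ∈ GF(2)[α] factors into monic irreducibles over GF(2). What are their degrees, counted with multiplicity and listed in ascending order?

1, 1, 3

Write g(α) = α^5 + α^2 + α + 1.
Roots in GF(2): g(0) = 1; g(1) = 0 → root.
Linear factors from roots: (α + 1).
Complete factorization: g(α) = (α + 1)^2·(α^3 + α + 1).
Factor degrees with multiplicity: 1 + 1 + 3 = 5.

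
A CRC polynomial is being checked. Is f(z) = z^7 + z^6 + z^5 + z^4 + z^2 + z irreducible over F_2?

No

Check for roots in F_2: f(0) = 0 → root; f(1) = 0 → root.
f(0) = 0, so (z) divides f(z); f is reducible.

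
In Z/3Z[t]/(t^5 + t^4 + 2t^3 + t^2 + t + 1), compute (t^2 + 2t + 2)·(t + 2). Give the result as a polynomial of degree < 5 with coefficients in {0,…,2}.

Multiply in Z/3Z[t]: (t^2 + 2t + 2)·(t + 2) = t^3 + t^2 + 1.
Reduced: t^3 + t^2 + 1.

t^3 + t^2 + 1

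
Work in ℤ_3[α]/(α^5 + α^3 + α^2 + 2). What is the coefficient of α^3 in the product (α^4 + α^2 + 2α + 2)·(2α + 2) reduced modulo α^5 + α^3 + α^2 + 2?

0

Multiply in ℤ_3[α]: (α^4 + α^2 + 2α + 2)·(2α + 2) = 2α^5 + 2α^4 + 2α^3 + 2α + 1.
Reduce using α^5 ≡ 2α^3 + 2α^2 + 1 (mod α^5 + α^3 + α^2 + 2).
Reduced: 2α^4 + α^2 + 2α.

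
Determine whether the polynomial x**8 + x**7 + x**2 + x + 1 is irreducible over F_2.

Yes

Write m(x) = x**8 + x**7 + x**2 + x + 1.
Check for roots in F_2: m(0) = 1; m(1) = 1.
No roots, so no linear factors.
Monic irreducibles of degree 2 over GF(2): x**2 + x + 1.
None of them divide m (all give nonzero remainder).
Monic irreducibles of degree 3 over GF(2): x**3 + x + 1, x**3 + x**2 + 1.
None of them divide m (all give nonzero remainder).
Monic irreducibles of degree 4 over GF(2): x**4 + x + 1, x**4 + x**3 + 1, x**4 + x**3 + x**2 + x + 1.
None of them divide m (all give nonzero remainder).
No irreducible factor of degree ≤ 4 exists, so m is irreducible over GF(2).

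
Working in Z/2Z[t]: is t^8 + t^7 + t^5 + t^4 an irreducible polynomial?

Write P(t) = t^8 + t^7 + t^5 + t^4.
Check for roots in Z/2Z: P(0) = 0 → root; P(1) = 0 → root.
P(0) = 0, so (t) divides P(t); P is reducible.

No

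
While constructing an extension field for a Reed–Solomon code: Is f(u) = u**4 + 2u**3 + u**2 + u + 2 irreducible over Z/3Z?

Check for roots in Z/3Z: f(0) = 2; f(1) = 1; f(2) = 1.
No roots, so no linear factors.
Monic irreducibles of degree 2 over GF(3): u**2 + 1, u**2 + u + 2, u**2 + 2u + 2.
None of them divide f (all give nonzero remainder).
No irreducible factor of degree ≤ 2 exists, so f is irreducible over GF(3).

Yes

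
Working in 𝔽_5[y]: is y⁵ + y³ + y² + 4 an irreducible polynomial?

Yes

Write m(y) = y⁵ + y³ + y² + 4.
Check for roots in 𝔽_5: m(0) = 4; m(1) = 2; m(2) = 3; m(3) = 3; m(4) = 3.
No roots, so no linear factors.
Degree-2 irreducible divisors: test the 10 monic irreducibles of degree 2 over GF(5).
None of them divide m (all give nonzero remainder).
No irreducible factor of degree ≤ 2 exists, so m is irreducible over GF(5).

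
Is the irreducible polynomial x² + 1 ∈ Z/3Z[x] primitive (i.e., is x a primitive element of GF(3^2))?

No

Write f(x) = x² + 1.
|GF(3^2)^×| = 3^2 − 1 = 8. Prime factorization: 8 = 2^3.
f is primitive ⇔ x has order 8 in GF(3)[x]/(f), i.e. x^(8/q) ≠ 1 for each prime q | 8.
x^(4) mod f = 1
Since x^(4) = 1, the order of x divides 4 < 8; not primitive.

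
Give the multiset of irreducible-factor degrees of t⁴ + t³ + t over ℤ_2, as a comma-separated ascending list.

1, 3

Write h(t) = t⁴ + t³ + t.
Roots in ℤ_2: h(0) = 0 → root; h(1) = 1.
Linear factors from roots: (t).
Complete factorization: h(t) = (t)·(t³ + t² + 1).
Factor degrees with multiplicity: 1 + 3 = 4.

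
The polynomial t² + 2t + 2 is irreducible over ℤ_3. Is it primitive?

Write f(t) = t² + 2t + 2.
|GF(3^2)^×| = 3^2 − 1 = 8. Prime factorization: 8 = 2^3.
f is primitive ⇔ t has order 8 in GF(3)[t]/(f), i.e. t^(8/q) ≠ 1 for each prime q | 8.
t^(4) mod f = 2.
None equal 1, so t has full order 8; f is primitive.

Yes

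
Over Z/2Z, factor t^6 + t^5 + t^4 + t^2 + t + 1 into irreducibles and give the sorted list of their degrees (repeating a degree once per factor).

Write f(t) = t^6 + t^5 + t^4 + t^2 + t + 1.
Roots in Z/2Z: f(0) = 1; f(1) = 0 → root.
Linear factors from roots: (t + 1).
Complete factorization: f(t) = (t + 1)^4·(t^2 + t + 1).
Factor degrees with multiplicity: 1 + 1 + 1 + 1 + 2 = 6.

1, 1, 1, 1, 2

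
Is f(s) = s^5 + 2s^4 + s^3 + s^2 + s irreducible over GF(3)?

Check for roots in GF(3): f(0) = 0 → root; f(1) = 0 → root; f(2) = 0 → root.
f(0) = 0, so (s) divides f(s); f is reducible.

No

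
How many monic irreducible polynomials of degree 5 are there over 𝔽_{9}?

11808

Gauss's count: N_{9}(5) = (1/5) Σ_{d|5} μ(5/d)·9^d.
Divisors of 5: 1, 5; μ(5/d) for each: -1, 1.
Σ = − 9^1 + 9^5 = 59040.
N = 59040/5 = 11808.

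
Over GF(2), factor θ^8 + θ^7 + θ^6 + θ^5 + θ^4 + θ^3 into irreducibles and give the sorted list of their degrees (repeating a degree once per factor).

1, 1, 1, 1, 2, 2

Write h(θ) = θ^8 + θ^7 + θ^6 + θ^5 + θ^4 + θ^3.
Roots in GF(2): h(0) = 0 → root; h(1) = 0 → root.
Linear factors from roots: (θ), (θ + 1).
Complete factorization: h(θ) = (θ + 1)·(θ)^3·(θ^2 + θ + 1)^2.
Factor degrees with multiplicity: 1 + 1 + 1 + 1 + 2 + 2 = 8.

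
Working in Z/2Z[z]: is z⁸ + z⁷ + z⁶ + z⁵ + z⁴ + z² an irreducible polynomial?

Write m(z) = z⁸ + z⁷ + z⁶ + z⁵ + z⁴ + z².
Check for roots in Z/2Z: m(0) = 0 → root; m(1) = 0 → root.
m(0) = 0, so (z) divides m(z); m is reducible.

No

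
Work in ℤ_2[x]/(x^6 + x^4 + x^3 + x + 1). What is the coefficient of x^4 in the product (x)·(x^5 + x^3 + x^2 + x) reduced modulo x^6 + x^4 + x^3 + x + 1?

Multiply in ℤ_2[x]: (x)·(x^5 + x^3 + x^2 + x) = x^6 + x^4 + x^3 + x^2.
Reduce using x^6 ≡ x^4 + x^3 + x + 1 (mod x^6 + x^4 + x^3 + x + 1).
Reduced: x^2 + x + 1.

0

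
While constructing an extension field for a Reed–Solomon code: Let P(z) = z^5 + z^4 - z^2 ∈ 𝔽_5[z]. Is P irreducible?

Check for roots in 𝔽_5: P(0) = 0 → root; P(1) = 1; P(2) = 4; P(3) = 0 → root; P(4) = 4.
P(0) = 0, so (z) divides P(z); P is reducible.

No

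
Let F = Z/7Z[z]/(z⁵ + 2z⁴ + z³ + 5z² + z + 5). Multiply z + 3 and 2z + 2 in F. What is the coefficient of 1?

6

Multiply in Z/7Z[z]: (z + 3)·(2z + 2) = 2z² + z + 6.
Reduced: 2z² + z + 6.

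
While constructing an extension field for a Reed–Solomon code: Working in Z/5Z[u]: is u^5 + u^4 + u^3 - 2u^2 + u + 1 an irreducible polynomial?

Yes

Write h(u) = u^5 + u^4 + u^3 - 2u^2 + u + 1.
Check for roots in Z/5Z: h(0) = 1; h(1) = 3; h(2) = 1; h(3) = 2; h(4) = 2.
No roots, so no linear factors.
Degree-2 irreducible divisors: test the 10 monic irreducibles of degree 2 over GF(5).
None of them divide h (all give nonzero remainder).
No irreducible factor of degree ≤ 2 exists, so h is irreducible over GF(5).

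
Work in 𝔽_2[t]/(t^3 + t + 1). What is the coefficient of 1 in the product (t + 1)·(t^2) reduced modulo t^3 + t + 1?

Multiply in 𝔽_2[t]: (t + 1)·(t^2) = t^3 + t^2.
Reduce using t^3 ≡ t + 1 (mod t^3 + t + 1).
Reduced: t^2 + t + 1.

1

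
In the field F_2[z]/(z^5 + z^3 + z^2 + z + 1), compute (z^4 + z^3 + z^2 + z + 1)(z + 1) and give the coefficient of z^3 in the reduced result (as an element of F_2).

1

Multiply in F_2[z]: (z^4 + z^3 + z^2 + z + 1)·(z + 1) = z^5 + 1.
Reduce using z^5 ≡ z^3 + z^2 + z + 1 (mod z^5 + z^3 + z^2 + z + 1).
Reduced: z^3 + z^2 + z.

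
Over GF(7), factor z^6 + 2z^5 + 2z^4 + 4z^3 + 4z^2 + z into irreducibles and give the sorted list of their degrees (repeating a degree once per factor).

Write g(z) = z^6 + 2z^5 + 2z^4 + 4z^3 + 4z^2 + z.
Linear factors from roots: (z), (z + 6), (z + 5), (z + 2), (z + 1).
Complete factorization: g(z) = (z)·(z + 1)·(z + 5)·(z + 6)·(z + 2)^2.
Factor degrees with multiplicity: 1 + 1 + 1 + 1 + 1 + 1 = 6.

1, 1, 1, 1, 1, 1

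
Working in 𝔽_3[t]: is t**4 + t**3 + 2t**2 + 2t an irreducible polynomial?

Write P(t) = t**4 + t**3 + 2t**2 + 2t.
Check for roots in 𝔽_3: P(0) = 0 → root; P(1) = 0 → root; P(2) = 0 → root.
P(0) = 0, so (t) divides P(t); P is reducible.

No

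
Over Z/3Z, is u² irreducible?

Write P(u) = u².
Check for roots in Z/3Z: P(0) = 0 → root; P(1) = 1; P(2) = 1.
P(0) = 0, so (u) divides P(u); P is reducible.

No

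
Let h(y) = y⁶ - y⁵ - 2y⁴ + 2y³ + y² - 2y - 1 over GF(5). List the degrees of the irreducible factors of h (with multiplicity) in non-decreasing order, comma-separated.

1, 1, 1, 1, 2

Roots in GF(5): h(0) = 4; h(1) = 3; h(2) = 0 → root; h(3) = 0 → root; h(4) = 0 → root.
Linear factors from roots: (y - 2), (y + 2), (y + 1).
Complete factorization: h(y) = (y + 1)·(y - 2)·(y + 2)^2·(y² + y + 2).
Factor degrees with multiplicity: 1 + 1 + 1 + 1 + 2 = 6.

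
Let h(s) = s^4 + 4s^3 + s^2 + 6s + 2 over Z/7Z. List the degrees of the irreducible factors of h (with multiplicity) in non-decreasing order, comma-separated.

1, 3

Linear factors from roots: (s + 6).
Complete factorization: h(s) = (s + 6)·(s^3 + 5s^2 + 6s + 5).
Factor degrees with multiplicity: 1 + 3 = 4.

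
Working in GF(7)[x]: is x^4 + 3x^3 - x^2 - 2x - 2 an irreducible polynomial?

Write m(x) = x^4 + 3x^3 - x^2 - 2x - 2.
Check for roots in GF(7): m(0) = 5; m(1) = 6; m(2) = 2; m(3) = 5; m(4) = 2; m(5) = 4; m(6) = 4.
No roots, so no linear factors.
Degree-2 irreducible divisors: test the 21 monic irreducibles of degree 2 over GF(7).
None of them divide m (all give nonzero remainder).
No irreducible factor of degree ≤ 2 exists, so m is irreducible over GF(7).

Yes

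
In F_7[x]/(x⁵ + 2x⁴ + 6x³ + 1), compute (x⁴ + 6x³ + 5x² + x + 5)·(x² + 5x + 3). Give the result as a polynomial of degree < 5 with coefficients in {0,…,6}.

Multiply in F_7[x]: (x⁴ + 6x³ + 5x² + x + 5)·(x² + 5x + 3) = x⁶ + 4x⁵ + 3x⁴ + 2x³ + 4x² + 1.
Reduce using x⁵ ≡ 5x⁴ + x³ + 6 (mod x⁵ + 2x⁴ + 6x³ + 1).
Reduced: 4x³ + 4x² + 6x + 6.

4x^3 + 4x^2 + 6x + 6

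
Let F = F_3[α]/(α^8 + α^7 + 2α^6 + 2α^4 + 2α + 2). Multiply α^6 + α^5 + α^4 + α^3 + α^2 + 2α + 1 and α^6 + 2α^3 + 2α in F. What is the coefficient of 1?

Multiply in F_3[α]: (α^6 + α^5 + α^4 + α^3 + α^2 + 2α + 1)·(α^6 + 2α^3 + 2α) = α^12 + α^11 + α^10 + 2α^6 + α^5 + α^3 + α^2 + 2α.
Reduce using α^8 ≡ 2α^7 + α^6 + α^4 + α + 1 (mod α^8 + α^7 + 2α^6 + 2α^4 + 2α + 2).
Reduced: 2α^7 + α^2 + 2α + 2.

2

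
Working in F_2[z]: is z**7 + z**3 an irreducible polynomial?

No

Write m(z) = z**7 + z**3.
Check for roots in F_2: m(0) = 0 → root; m(1) = 0 → root.
m(0) = 0, so (z) divides m(z); m is reducible.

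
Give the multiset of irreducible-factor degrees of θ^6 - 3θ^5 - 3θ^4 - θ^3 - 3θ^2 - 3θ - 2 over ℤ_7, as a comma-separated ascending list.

1, 1, 1, 1, 2

Write h(θ) = θ^6 - 3θ^5 - 3θ^4 - θ^3 - 3θ^2 - 3θ - 2.
Linear factors from roots: (θ - 1), (θ - 3), (θ + 2), (θ + 1).
Complete factorization: h(θ) = (θ + 1)·(θ + 2)·(θ - 3)·(θ - 1)·(θ^2 - 2θ + 2).
Factor degrees with multiplicity: 1 + 1 + 1 + 1 + 2 = 6.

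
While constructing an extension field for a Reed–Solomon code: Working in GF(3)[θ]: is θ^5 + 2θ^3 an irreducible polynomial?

No

Write h(θ) = θ^5 + 2θ^3.
Check for roots in GF(3): h(0) = 0 → root; h(1) = 0 → root; h(2) = 0 → root.
h(0) = 0, so (θ) divides h(θ); h is reducible.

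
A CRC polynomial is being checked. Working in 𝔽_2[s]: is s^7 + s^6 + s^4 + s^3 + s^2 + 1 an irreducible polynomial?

Write m(s) = s^7 + s^6 + s^4 + s^3 + s^2 + 1.
Check for roots in 𝔽_2: m(0) = 1; m(1) = 0 → root.
m(1) = 0, so (s − 1) divides m(s); m is reducible.

No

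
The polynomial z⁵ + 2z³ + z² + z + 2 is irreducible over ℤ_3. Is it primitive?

Write f(z) = z⁵ + 2z³ + z² + z + 2.
|GF(3^5)^×| = 3^5 − 1 = 242. Prime factorization: 242 = 2·11^2.
f is primitive ⇔ z has order 242 in GF(3)[z]/(f), i.e. z^(242/q) ≠ 1 for each prime q | 242.
z^(121) mod f = 1
z^(22) mod f = 2z³ + z².
Since z^(121) = 1, the order of z divides 121 < 242; not primitive.

No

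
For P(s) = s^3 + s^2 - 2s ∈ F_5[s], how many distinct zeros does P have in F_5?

3

Evaluate at each of the 5 elements of F_5:
P(0) = 0 → root; P(1) = 0 → root; P(2) = 3; P(3) = 0 → root; P(4) = 2.
Roots: {0, 1, 3}.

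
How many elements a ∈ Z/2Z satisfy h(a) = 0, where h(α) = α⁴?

Evaluate at each of the 2 elements of Z/2Z:
h(0) = 0 → root; h(1) = 1.
Roots: {0}.

1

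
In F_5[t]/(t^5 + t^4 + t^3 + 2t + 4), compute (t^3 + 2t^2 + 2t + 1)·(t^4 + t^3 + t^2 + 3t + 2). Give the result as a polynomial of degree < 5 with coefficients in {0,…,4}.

Multiply in F_5[t]: (t^3 + 2t^2 + 2t + 1)·(t^4 + t^3 + t^2 + 3t + 2) = t^7 + 3t^6 + 3t^4 + t^3 + t^2 + 2t + 2.
Reduce using t^5 ≡ 4t^4 + 4t^3 + 3t + 1 (mod t^5 + t^4 + t^3 + 2t + 4).
Reduced: 4t^4 + 2t^3 + 3t^2 + 4.

4t^4 + 2t^3 + 3t^2 + 4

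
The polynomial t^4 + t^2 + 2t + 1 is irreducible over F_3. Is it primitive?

No

Write f(t) = t^4 + t^2 + 2t + 1.
|GF(3^4)^×| = 3^4 − 1 = 80. Prime factorization: 80 = 2^4·5.
f is primitive ⇔ t has order 80 in GF(3)[t]/(f), i.e. t^(80/q) ≠ 1 for each prime q | 80.
t^(40) mod f = 1
t^(16) mod f = 2t^3 + 2.
Since t^(40) = 1, the order of t divides 40 < 80; not primitive.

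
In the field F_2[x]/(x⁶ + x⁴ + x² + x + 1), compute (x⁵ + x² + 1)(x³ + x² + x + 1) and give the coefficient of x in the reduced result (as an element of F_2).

Multiply in F_2[x]: (x⁵ + x² + 1)·(x³ + x² + x + 1) = x⁸ + x⁷ + x⁶ + x⁴ + x + 1.
Reduce using x⁶ ≡ x⁴ + x² + x + 1 (mod x⁶ + x⁴ + x² + x + 1).
Reduced: x⁵ + 1.

0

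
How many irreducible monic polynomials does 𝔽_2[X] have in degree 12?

The number of monic irreducibles of degree 12 over GF(2) is (1/12)·Σ_{d∣12} μ(12/d) 2^d.
Divisors of 12: 1, 2, 3, 4, 6, 12; μ(12/d) for each: 0, 1, 0, -1, -1, 1.
Σ = 2^2 − 2^4 − 2^6 + 2^12 = 4020.
N = 4020/12 = 335.

335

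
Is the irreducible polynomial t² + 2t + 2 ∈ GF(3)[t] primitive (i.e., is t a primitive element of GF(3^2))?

Write f(t) = t² + 2t + 2.
|GF(3^2)^×| = 3^2 − 1 = 8. Prime factorization: 8 = 2^3.
f is primitive ⇔ t has order 8 in GF(3)[t]/(f), i.e. t^(8/q) ≠ 1 for each prime q | 8.
t^(4) mod f = 2.
None equal 1, so t has full order 8; f is primitive.

Yes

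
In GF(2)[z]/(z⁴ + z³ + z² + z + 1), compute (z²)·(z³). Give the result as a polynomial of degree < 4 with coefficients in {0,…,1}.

1

Multiply in GF(2)[z]: (z²)·(z³) = z⁵.
Reduce using z⁴ ≡ z³ + z² + z + 1 (mod z⁴ + z³ + z² + z + 1).
Reduced: 1.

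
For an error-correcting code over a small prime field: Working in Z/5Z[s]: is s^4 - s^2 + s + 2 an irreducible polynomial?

Yes

Write P(s) = s^4 - s^2 + s + 2.
Check for roots in Z/5Z: P(0) = 2; P(1) = 3; P(2) = 1; P(3) = 2; P(4) = 1.
No roots, so no linear factors.
Degree-2 irreducible divisors: test the 10 monic irreducibles of degree 2 over GF(5).
None of them divide P (all give nonzero remainder).
No irreducible factor of degree ≤ 2 exists, so P is irreducible over GF(5).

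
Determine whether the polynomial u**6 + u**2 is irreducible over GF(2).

Write f(u) = u**6 + u**2.
Check for roots in GF(2): f(0) = 0 → root; f(1) = 0 → root.
f(0) = 0, so (u) divides f(u); f is reducible.

No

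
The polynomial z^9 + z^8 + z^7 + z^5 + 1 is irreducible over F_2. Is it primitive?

No

Write f(z) = z^9 + z^8 + z^7 + z^5 + 1.
|GF(2^9)^×| = 2^9 − 1 = 511. Prime factorization: 511 = 7·73.
f is primitive ⇔ z has order 511 in GF(2)[z]/(f), i.e. z^(511/q) ≠ 1 for each prime q | 511.
z^(73) mod f = 1
z^(7) mod f = z^7.
Since z^(73) = 1, the order of z divides 73 < 511; not primitive.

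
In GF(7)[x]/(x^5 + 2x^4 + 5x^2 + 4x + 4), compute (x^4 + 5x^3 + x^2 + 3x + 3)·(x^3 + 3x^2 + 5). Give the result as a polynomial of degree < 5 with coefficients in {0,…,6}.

5x^4 + 3x^3 + x^2 + 3x + 6

Multiply in GF(7)[x]: (x^4 + 5x^3 + x^2 + 3x + 3)·(x^3 + 3x^2 + 5) = x^7 + x^6 + 2x^5 + 4x^4 + 2x^3 + x + 1.
Reduce using x^5 ≡ 5x^4 + 2x^2 + 3x + 3 (mod x^5 + 2x^4 + 5x^2 + 4x + 4).
Reduced: 5x^4 + 3x^3 + x^2 + 3x + 6.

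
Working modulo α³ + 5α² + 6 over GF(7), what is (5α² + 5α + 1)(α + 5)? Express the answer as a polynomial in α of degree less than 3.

5α^2 + 5α + 3

Multiply in GF(7)[α]: (5α² + 5α + 1)·(α + 5) = 5α³ + 2α² + 5α + 5.
Reduce using α³ ≡ 2α² + 1 (mod α³ + 5α² + 6).
Reduced: 5α² + 5α + 3.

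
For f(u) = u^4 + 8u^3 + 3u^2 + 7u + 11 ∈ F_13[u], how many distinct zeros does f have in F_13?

Evaluate at each of the 13 elements of F_13:
f(0) = 11; f(1) = 4; f(2) = 0 → root; f(3) = 5; f(4) = 10; f(5) = 4; f(6) = 0 → root; f(7) = 9; f(8) = 1; f(9) = 9; f(10) = 12; f(11) = 0 → root; f(12) = 0 → root.
Roots: {2, 6, 11, 12}.

4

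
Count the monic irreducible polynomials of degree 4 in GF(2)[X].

By the necklace-counting formula, N_2(4) = (1/4) Σ_{d|4} μ(4/d)·2^d.
Divisors of 4: 1, 2, 4; μ(4/d) for each: 0, -1, 1.
Σ = − 2^2 + 2^4 = 12.
N = 12/4 = 3.

3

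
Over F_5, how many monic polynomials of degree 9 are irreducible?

217000

x^(5^9) − x is the product of all monic irreducibles of degree dividing 9; Möbius inversion gives N = (1/9) Σ μ(9/d)·5^d.
Divisors of 9: 1, 3, 9; μ(9/d) for each: 0, -1, 1.
Σ = − 5^3 + 5^9 = 1953000.
N = 1953000/9 = 217000.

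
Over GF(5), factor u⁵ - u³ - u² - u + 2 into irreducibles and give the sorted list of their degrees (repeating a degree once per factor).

1, 1, 3

Write f(u) = u⁵ - u³ - u² - u + 2.
Roots in GF(5): f(0) = 2; f(1) = 0 → root; f(2) = 0 → root; f(3) = 1; f(4) = 2.
Linear factors from roots: (u - 1), (u - 2).
Complete factorization: f(u) = (u - 2)·(u - 1)·(u³ - 2u² + u + 1).
Factor degrees with multiplicity: 1 + 1 + 3 = 5.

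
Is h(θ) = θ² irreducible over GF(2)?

Check for roots in GF(2): h(0) = 0 → root; h(1) = 1.
h(0) = 0, so (θ) divides h(θ); h is reducible.

No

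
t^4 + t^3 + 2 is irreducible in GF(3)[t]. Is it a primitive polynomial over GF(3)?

Write f(t) = t^4 + t^3 + 2.
|GF(3^4)^×| = 3^4 − 1 = 80. Prime factorization: 80 = 2^4·5.
f is primitive ⇔ t has order 80 in GF(3)[t]/(f), i.e. t^(80/q) ≠ 1 for each prime q | 80.
t^(40) mod f = 2.
t^(16) mod f = 2t^2 + 2t + 2.
None equal 1, so t has full order 80; f is primitive.

Yes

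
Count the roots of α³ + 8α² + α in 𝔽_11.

Write f(α) = α³ + 8α² + α.
Evaluate at each of the 11 elements of 𝔽_11:
f(0) = 0 → root; f(1) = 10; f(2) = 9; f(3) = 3; f(4) = 9; f(5) = 0 → root; f(6) = 4; f(7) = 5; f(8) = 9; f(9) = 0 → root; f(10) = 6.
Roots: {0, 5, 9}.

3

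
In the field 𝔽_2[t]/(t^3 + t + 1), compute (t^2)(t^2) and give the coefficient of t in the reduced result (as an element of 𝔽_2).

1

Multiply in 𝔽_2[t]: (t^2)·(t^2) = t^4.
Reduce using t^3 ≡ t + 1 (mod t^3 + t + 1).
Reduced: t^2 + t.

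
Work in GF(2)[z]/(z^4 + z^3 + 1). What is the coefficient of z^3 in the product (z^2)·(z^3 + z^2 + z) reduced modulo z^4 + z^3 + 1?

Multiply in GF(2)[z]: (z^2)·(z^3 + z^2 + z) = z^5 + z^4 + z^3.
Reduce using z^4 ≡ z^3 + 1 (mod z^4 + z^3 + 1).
Reduced: z^3 + z.

1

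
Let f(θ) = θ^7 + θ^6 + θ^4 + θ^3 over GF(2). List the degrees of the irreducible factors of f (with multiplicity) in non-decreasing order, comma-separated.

1, 1, 1, 1, 1, 2

Roots in GF(2): f(0) = 0 → root; f(1) = 0 → root.
Linear factors from roots: (θ), (θ + 1).
Complete factorization: f(θ) = (θ + 1)^2·(θ)^3·(θ^2 + θ + 1).
Factor degrees with multiplicity: 1 + 1 + 1 + 1 + 1 + 2 = 7.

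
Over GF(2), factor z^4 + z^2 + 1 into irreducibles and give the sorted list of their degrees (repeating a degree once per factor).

Write h(z) = z^4 + z^2 + 1.
Roots in GF(2): h(0) = 1; h(1) = 1.
Complete factorization: h(z) = (z^2 + z + 1)^2.
Factor degrees with multiplicity: 2 + 2 = 4.

2, 2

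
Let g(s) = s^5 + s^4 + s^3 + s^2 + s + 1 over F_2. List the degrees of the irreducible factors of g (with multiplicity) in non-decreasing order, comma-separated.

Roots in F_2: g(0) = 1; g(1) = 0 → root.
Linear factors from roots: (s + 1).
Complete factorization: g(s) = (s + 1)·(s^2 + s + 1)^2.
Factor degrees with multiplicity: 1 + 2 + 2 = 5.

1, 2, 2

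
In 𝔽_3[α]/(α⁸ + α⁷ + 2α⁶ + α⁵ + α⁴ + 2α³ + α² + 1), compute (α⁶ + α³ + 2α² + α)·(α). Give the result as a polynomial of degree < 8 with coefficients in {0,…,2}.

Multiply in 𝔽_3[α]: (α⁶ + α³ + 2α² + α)·(α) = α⁷ + α⁴ + 2α³ + α².
Reduced: α⁷ + α⁴ + 2α³ + α².

α^7 + α^4 + 2α^3 + α^2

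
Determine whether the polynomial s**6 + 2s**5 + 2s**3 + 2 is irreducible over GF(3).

Write g(s) = s**6 + 2s**5 + 2s**3 + 2.
Check for roots in GF(3): g(0) = 2; g(1) = 1; g(2) = 2.
No roots, so no linear factors.
Monic irreducibles of degree 2 over GF(3): s**2 + 1, s**2 + s + 2, s**2 + 2s + 2.
None of them divide g (all give nonzero remainder).
Degree-3 irreducible divisors: test the 8 monic irreducibles of degree 3 over GF(3).
None of them divide g (all give nonzero remainder).
No irreducible factor of degree ≤ 3 exists, so g is irreducible over GF(3).

Yes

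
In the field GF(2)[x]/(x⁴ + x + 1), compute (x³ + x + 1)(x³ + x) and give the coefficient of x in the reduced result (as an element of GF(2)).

Multiply in GF(2)[x]: (x³ + x + 1)·(x³ + x) = x⁶ + x³ + x² + x.
Reduce using x⁴ ≡ x + 1 (mod x⁴ + x + 1).
Reduced: x.

1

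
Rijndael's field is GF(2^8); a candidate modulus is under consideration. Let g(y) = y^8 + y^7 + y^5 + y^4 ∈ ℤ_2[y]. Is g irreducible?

Check for roots in ℤ_2: g(0) = 0 → root; g(1) = 0 → root.
g(0) = 0, so (y) divides g(y); g is reducible.

No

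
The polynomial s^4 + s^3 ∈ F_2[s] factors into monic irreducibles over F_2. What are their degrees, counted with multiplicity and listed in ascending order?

Write f(s) = s^4 + s^3.
Roots in F_2: f(0) = 0 → root; f(1) = 0 → root.
Linear factors from roots: (s), (s + 1).
Complete factorization: f(s) = (s + 1)·(s)^3.
Factor degrees with multiplicity: 1 + 1 + 1 + 1 = 4.

1, 1, 1, 1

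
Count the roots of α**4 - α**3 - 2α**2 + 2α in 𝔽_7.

4

Write f(α) = α**4 - α**3 - 2α**2 + 2α.
Evaluate at each of the 7 elements of 𝔽_7:
f(0) = 0 → root; f(1) = 0 → root; f(2) = 4; f(3) = 0 → root; f(4) = 0 → root; f(5) = 5; f(6) = 5.
Roots: {0, 1, 3, 4}.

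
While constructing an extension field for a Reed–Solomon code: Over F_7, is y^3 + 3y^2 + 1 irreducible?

Write g(y) = y^3 + 3y^2 + 1.
Check for roots in F_7: g(0) = 1; g(1) = 5; g(2) = 0 → root; g(3) = 6; g(4) = 1; g(5) = 5; g(6) = 3.
g(2) = 0, so (y − 2) divides g(y); g is reducible.

No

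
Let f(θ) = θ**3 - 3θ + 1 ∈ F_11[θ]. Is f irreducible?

Check each element of F_11 for a root: f(0)=1, f(1)=10, f(2)=3, f(3)=8, f(4)=9, f(5)=1, f(6)=1, f(7)=4, f(8)=5, f(9)=10, f(10)=3.
No roots. A degree-3 polynomial over a field with no linear factor is irreducible.

Yes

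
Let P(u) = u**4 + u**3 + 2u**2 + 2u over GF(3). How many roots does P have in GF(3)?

Evaluate at each of the 3 elements of GF(3):
P(0) = 0 → root; P(1) = 0 → root; P(2) = 0 → root.
Roots: {0, 1, 2}.

3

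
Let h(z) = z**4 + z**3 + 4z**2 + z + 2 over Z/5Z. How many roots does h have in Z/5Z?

1

Evaluate at each of the 5 elements of Z/5Z:
h(0) = 2; h(1) = 4; h(2) = 4; h(3) = 4; h(4) = 0 → root.
Roots: {4}.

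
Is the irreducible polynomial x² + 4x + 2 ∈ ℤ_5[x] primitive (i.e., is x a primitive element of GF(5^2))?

Yes

Write f(x) = x² + 4x + 2.
|GF(5^2)^×| = 5^2 − 1 = 24. Prime factorization: 24 = 2^3·3.
f is primitive ⇔ x has order 24 in GF(5)[x]/(f), i.e. x^(24/q) ≠ 1 for each prime q | 24.
x^(12) mod f = 4.
x^(8) mod f = 2x + 1.
None equal 1, so x has full order 24; f is primitive.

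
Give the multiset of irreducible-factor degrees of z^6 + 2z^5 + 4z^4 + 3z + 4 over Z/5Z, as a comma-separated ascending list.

6

Write h(z) = z^6 + 2z^5 + 4z^4 + 3z + 4.
Roots in Z/5Z: h(0) = 4; h(1) = 4; h(2) = 2; h(3) = 2; h(4) = 4.
Complete factorization: h(z) = (z^6 + 2z^5 + 4z^4 + 3z + 4).
Factor degrees with multiplicity: 6 = 6.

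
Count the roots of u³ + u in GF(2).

Write g(u) = u³ + u.
Evaluate at each of the 2 elements of GF(2):
g(0) = 0 → root; g(1) = 0 → root.
Roots: {0, 1}.

2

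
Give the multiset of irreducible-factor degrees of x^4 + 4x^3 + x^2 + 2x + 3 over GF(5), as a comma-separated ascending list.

Write g(x) = x^4 + 4x^3 + x^2 + 2x + 3.
Roots in GF(5): g(0) = 3; g(1) = 1; g(2) = 4; g(3) = 2; g(4) = 4.
Complete factorization: g(x) = (x^4 + 4x^3 + x^2 + 2x + 3).
Factor degrees with multiplicity: 4 = 4.

4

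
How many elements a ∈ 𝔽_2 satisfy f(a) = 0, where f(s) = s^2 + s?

Evaluate at each of the 2 elements of 𝔽_2:
f(0) = 0 → root; f(1) = 0 → root.
Roots: {0, 1}.

2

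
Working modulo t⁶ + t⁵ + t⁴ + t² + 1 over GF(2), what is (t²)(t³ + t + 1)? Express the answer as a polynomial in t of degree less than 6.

t^5 + t^3 + t^2

Multiply in GF(2)[t]: (t²)·(t³ + t + 1) = t⁵ + t³ + t².
Reduced: t⁵ + t³ + t².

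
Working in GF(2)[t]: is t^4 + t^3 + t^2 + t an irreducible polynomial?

Write P(t) = t^4 + t^3 + t^2 + t.
Check for roots in GF(2): P(0) = 0 → root; P(1) = 0 → root.
P(0) = 0, so (t) divides P(t); P is reducible.

No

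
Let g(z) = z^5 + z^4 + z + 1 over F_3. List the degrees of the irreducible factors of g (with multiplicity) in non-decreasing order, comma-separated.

Roots in F_3: g(0) = 1; g(1) = 1; g(2) = 0 → root.
Linear factors from roots: (z + 1).
Complete factorization: g(z) = (z + 1)·(z^2 + z + 2)·(z^2 + 2z + 2).
Factor degrees with multiplicity: 1 + 2 + 2 = 5.

1, 2, 2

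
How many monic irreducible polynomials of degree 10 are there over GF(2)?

99

The number of monic irreducibles of degree 10 over GF(2) is (1/10)·Σ_{d∣10} μ(10/d) 2^d.
Divisors of 10: 1, 2, 5, 10; μ(10/d) for each: 1, -1, -1, 1.
Σ = 2^1 − 2^2 − 2^5 + 2^10 = 990.
N = 990/10 = 99.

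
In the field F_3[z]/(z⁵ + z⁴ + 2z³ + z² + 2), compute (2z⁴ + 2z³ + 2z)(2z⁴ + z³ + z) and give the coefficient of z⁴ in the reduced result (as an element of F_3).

0

Multiply in F_3[z]: (2z⁴ + 2z³ + 2z)·(2z⁴ + z³ + z) = z⁸ + 2z⁶ + z⁴ + 2z².
Reduce using z⁵ ≡ 2z⁴ + z³ + 2z² + 1 (mod z⁵ + z⁴ + 2z³ + z² + 2).
Reduced: z² + z.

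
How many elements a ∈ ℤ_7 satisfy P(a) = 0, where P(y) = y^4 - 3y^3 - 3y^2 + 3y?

3

Evaluate at each of the 7 elements of ℤ_7:
P(0) = 0 → root; P(1) = 5; P(2) = 0 → root; P(3) = 3; P(4) = 0 → root; P(5) = 1; P(6) = 5.
Roots: {0, 2, 4}.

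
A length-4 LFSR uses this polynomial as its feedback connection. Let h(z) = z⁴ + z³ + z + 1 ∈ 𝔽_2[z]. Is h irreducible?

Check for roots in 𝔽_2: h(0) = 1; h(1) = 0 → root.
h(1) = 0, so (z − 1) divides h(z); h is reducible.

No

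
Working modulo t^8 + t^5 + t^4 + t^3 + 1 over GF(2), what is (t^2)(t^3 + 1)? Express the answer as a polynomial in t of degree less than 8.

Multiply in GF(2)[t]: (t^2)·(t^3 + 1) = t^5 + t^2.
Reduced: t^5 + t^2.

t^5 + t^2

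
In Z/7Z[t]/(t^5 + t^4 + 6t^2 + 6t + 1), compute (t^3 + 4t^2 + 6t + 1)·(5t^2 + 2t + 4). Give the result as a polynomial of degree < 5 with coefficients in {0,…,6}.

3t^4 + 3t^2 + 3t + 6

Multiply in Z/7Z[t]: (t^3 + 4t^2 + 6t + 1)·(5t^2 + 2t + 4) = 5t^5 + t^4 + 5t^2 + 5t + 4.
Reduce using t^5 ≡ 6t^4 + t^2 + t + 6 (mod t^5 + t^4 + 6t^2 + 6t + 1).
Reduced: 3t^4 + 3t^2 + 3t + 6.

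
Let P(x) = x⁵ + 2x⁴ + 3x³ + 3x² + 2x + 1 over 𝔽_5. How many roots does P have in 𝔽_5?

Evaluate at each of the 5 elements of 𝔽_5:
P(0) = 1; P(1) = 2; P(2) = 0 → root; P(3) = 0 → root; P(4) = 0 → root.
Roots: {2, 3, 4}.

3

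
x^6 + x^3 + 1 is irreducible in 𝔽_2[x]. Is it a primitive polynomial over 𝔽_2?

Write f(x) = x^6 + x^3 + 1.
|GF(2^6)^×| = 2^6 − 1 = 63. Prime factorization: 63 = 3^2·7.
f is primitive ⇔ x has order 63 in GF(2)[x]/(f), i.e. x^(63/q) ≠ 1 for each prime q | 63.
x^(21) mod f = x^3.
x^(9) mod f = 1
Since x^(9) = 1, the order of x divides 9 < 63; not primitive.

No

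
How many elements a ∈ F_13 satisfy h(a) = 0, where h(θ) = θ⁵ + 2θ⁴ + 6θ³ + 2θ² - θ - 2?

Evaluate at each of the 13 elements of F_13:
h(0) = 11; h(1) = 8; h(2) = 12; h(3) = 8; h(4) = 9; h(5) = 7; h(6) = 2; h(7) = 5; h(8) = 2; h(9) = 9; h(10) = 10; h(11) = 12; h(12) = 9.
No element is a root.

0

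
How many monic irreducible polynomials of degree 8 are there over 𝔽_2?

The number of monic irreducibles of degree 8 over GF(2) is (1/8)·Σ_{d∣8} μ(8/d) 2^d.
Divisors of 8: 1, 2, 4, 8; μ(8/d) for each: 0, 0, -1, 1.
Σ = − 2^4 + 2^8 = 240.
N = 240/8 = 30.

30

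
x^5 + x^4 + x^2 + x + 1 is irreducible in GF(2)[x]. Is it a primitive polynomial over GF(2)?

Yes

Write f(x) = x^5 + x^4 + x^2 + x + 1.
|GF(2^5)^×| = 2^5 − 1 = 31. Prime factorization: 31 = 31.
f is primitive ⇔ x has order 31 in GF(2)[x]/(f), i.e. x^(31/q) ≠ 1 for each prime q | 31.
x^(1) mod f = x.
None equal 1, so x has full order 31; f is primitive.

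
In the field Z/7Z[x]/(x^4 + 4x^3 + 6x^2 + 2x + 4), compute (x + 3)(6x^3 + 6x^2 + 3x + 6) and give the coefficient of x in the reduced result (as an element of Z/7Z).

Multiply in Z/7Z[x]: (x + 3)·(6x^3 + 6x^2 + 3x + 6) = 6x^4 + 3x^3 + x + 4.
Reduce using x^4 ≡ 3x^3 + x^2 + 5x + 3 (mod x^4 + 4x^3 + 6x^2 + 2x + 4).
Reduced: 6x^2 + 3x + 1.

3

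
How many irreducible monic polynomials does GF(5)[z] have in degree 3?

Gauss's count: N_{5}(3) = (1/3) Σ_{d|3} μ(3/d)·5^d.
Divisors of 3: 1, 3; μ(3/d) for each: -1, 1.
Σ = − 5^1 + 5^3 = 120.
N = 120/3 = 40.

40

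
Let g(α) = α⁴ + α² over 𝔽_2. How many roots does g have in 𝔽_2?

Evaluate at each of the 2 elements of 𝔽_2:
g(0) = 0 → root; g(1) = 0 → root.
Roots: {0, 1}.

2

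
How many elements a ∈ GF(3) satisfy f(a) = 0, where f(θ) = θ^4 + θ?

Evaluate at each of the 3 elements of GF(3):
f(0) = 0 → root; f(1) = 2; f(2) = 0 → root.
Roots: {0, 2}.

2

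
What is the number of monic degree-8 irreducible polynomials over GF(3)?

810

By the necklace-counting formula, N_3(8) = (1/8) Σ_{d|8} μ(8/d)·3^d.
Divisors of 8: 1, 2, 4, 8; μ(8/d) for each: 0, 0, -1, 1.
Σ = − 3^4 + 3^8 = 6480.
N = 6480/8 = 810.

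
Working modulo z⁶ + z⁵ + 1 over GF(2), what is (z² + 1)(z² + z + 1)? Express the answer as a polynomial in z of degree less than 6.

z^4 + z^3 + z + 1

Multiply in GF(2)[z]: (z² + 1)·(z² + z + 1) = z⁴ + z³ + z + 1.
Reduced: z⁴ + z³ + z + 1.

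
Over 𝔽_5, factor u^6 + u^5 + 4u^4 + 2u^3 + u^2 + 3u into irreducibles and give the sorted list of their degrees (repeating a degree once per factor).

1, 1, 1, 3

Write g(u) = u^6 + u^5 + 4u^4 + 2u^3 + u^2 + 3u.
Roots in 𝔽_5: g(0) = 0 → root; g(1) = 2; g(2) = 1; g(3) = 3; g(4) = 0 → root.
Linear factors from roots: (u), (u + 1).
Complete factorization: g(u) = (u)·(u + 1)^2·(u^3 + 4u^2 + 3).
Factor degrees with multiplicity: 1 + 1 + 1 + 3 = 6.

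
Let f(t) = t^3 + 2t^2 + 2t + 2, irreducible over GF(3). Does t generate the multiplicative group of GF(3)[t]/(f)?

|GF(3^3)^×| = 3^3 − 1 = 26. Prime factorization: 26 = 2·13.
f is primitive ⇔ t has order 26 in GF(3)[t]/(f), i.e. t^(26/q) ≠ 1 for each prime q | 26.
t^(13) mod f = 1
t^(2) mod f = t^2.
Since t^(13) = 1, the order of t divides 13 < 26; not primitive.

No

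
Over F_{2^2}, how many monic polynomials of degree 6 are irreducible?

By the necklace-counting formula, N_4(6) = (1/6) Σ_{d|6} μ(6/d)·4^d.
Divisors of 6: 1, 2, 3, 6; μ(6/d) for each: 1, -1, -1, 1.
Σ = 4^1 − 4^2 − 4^3 + 4^6 = 4020.
N = 4020/6 = 670.

670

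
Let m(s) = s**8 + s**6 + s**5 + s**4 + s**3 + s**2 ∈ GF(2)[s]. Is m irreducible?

Check for roots in GF(2): m(0) = 0 → root; m(1) = 0 → root.
m(0) = 0, so (s) divides m(s); m is reducible.

No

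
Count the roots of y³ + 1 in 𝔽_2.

1

Write P(y) = y³ + 1.
Evaluate at each of the 2 elements of 𝔽_2:
P(0) = 1; P(1) = 0 → root.
Roots: {1}.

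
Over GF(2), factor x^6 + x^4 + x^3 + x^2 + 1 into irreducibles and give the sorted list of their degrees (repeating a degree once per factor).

Write g(x) = x^6 + x^4 + x^3 + x^2 + 1.
Roots in GF(2): g(0) = 1; g(1) = 1.
Complete factorization: g(x) = (x^2 + x + 1)·(x^4 + x^3 + x^2 + x + 1).
Factor degrees with multiplicity: 2 + 4 = 6.

2, 4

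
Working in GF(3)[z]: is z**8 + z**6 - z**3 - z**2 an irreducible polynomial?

No

Write P(z) = z**8 + z**6 - z**3 - z**2.
Check for roots in GF(3): P(0) = 0 → root; P(1) = 0 → root; P(2) = 2.
P(0) = 0, so (z) divides P(z); P is reducible.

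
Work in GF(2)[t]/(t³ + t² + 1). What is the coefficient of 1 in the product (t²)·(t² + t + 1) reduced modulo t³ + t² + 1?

0

Multiply in GF(2)[t]: (t²)·(t² + t + 1) = t⁴ + t³ + t².
Reduce using t³ ≡ t² + 1 (mod t³ + t² + 1).
Reduced: t² + t.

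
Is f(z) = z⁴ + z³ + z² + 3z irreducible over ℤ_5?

Check for roots in ℤ_5: f(0) = 0 → root; f(1) = 1; f(2) = 4; f(3) = 1; f(4) = 3.
f(0) = 0, so (z) divides f(z); f is reducible.

No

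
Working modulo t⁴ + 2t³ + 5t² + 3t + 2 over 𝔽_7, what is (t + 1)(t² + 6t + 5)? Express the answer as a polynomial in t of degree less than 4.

Multiply in 𝔽_7[t]: (t + 1)·(t² + 6t + 5) = t³ + 4t + 5.
Reduced: t³ + 4t + 5.

t^3 + 4t + 5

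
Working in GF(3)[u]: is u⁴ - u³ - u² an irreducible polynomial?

Write P(u) = u⁴ - u³ - u².
Check for roots in GF(3): P(0) = 0 → root; P(1) = 2; P(2) = 1.
P(0) = 0, so (u) divides P(u); P is reducible.

No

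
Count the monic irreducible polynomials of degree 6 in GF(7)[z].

x^(7^6) − x is the product of all monic irreducibles of degree dividing 6; Möbius inversion gives N = (1/6) Σ μ(6/d)·7^d.
Divisors of 6: 1, 2, 3, 6; μ(6/d) for each: 1, -1, -1, 1.
Σ = 7^1 − 7^2 − 7^3 + 7^6 = 117264.
N = 117264/6 = 19544.

19544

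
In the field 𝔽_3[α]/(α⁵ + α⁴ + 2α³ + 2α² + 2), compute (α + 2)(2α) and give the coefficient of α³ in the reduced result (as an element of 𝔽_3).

Multiply in 𝔽_3[α]: (α + 2)·(2α) = 2α² + α.
Reduced: 2α² + α.

0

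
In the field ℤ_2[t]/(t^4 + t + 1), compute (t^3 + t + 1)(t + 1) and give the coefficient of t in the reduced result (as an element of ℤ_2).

1

Multiply in ℤ_2[t]: (t^3 + t + 1)·(t + 1) = t^4 + t^3 + t^2 + 1.
Reduce using t^4 ≡ t + 1 (mod t^4 + t + 1).
Reduced: t^3 + t^2 + t.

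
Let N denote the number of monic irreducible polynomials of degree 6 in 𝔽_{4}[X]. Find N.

670

x^(4^6) − x is the product of all monic irreducibles of degree dividing 6; Möbius inversion gives N = (1/6) Σ μ(6/d)·4^d.
Divisors of 6: 1, 2, 3, 6; μ(6/d) for each: 1, -1, -1, 1.
Σ = 4^1 − 4^2 − 4^3 + 4^6 = 4020.
N = 4020/6 = 670.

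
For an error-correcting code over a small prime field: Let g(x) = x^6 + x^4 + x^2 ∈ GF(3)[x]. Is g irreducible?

No

Check for roots in GF(3): g(0) = 0 → root; g(1) = 0 → root; g(2) = 0 → root.
g(0) = 0, so (x) divides g(x); g is reducible.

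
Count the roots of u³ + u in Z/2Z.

Write g(u) = u³ + u.
Evaluate at each of the 2 elements of Z/2Z:
g(0) = 0 → root; g(1) = 0 → root.
Roots: {0, 1}.

2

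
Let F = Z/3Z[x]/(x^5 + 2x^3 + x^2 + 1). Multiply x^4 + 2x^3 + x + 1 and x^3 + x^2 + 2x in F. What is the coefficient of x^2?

0

Multiply in Z/3Z[x]: (x^4 + 2x^3 + x + 1)·(x^3 + x^2 + 2x) = x^7 + x^5 + 2x^4 + 2x^3 + 2x.
Reduce using x^5 ≡ x^3 + 2x^2 + 2 (mod x^5 + 2x^3 + x^2 + 1).
Reduced: x^4 + x^3 + 2x + 1.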